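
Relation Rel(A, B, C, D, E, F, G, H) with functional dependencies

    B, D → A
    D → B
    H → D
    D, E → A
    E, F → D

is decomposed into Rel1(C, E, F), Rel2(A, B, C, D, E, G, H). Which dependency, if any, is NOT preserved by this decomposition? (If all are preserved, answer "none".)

Check E, F → D: no single fragment contains all of {D, E, F}, and the restricted closure of {E, F} across the fragments never reaches {D}.
B, D → A is preserved.
D → B is preserved.
H → D is preserved.
D, E → A is preserved.

E, F → D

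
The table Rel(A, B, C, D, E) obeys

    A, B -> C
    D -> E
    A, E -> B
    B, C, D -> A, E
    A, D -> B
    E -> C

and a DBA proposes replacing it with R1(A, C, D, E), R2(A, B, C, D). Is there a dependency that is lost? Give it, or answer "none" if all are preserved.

A, E -> B

Check A, E → B: no single fragment contains all of {A, B, E}, and the restricted closure of {A, E} across the fragments never reaches {B}.
A, B → C is preserved.
D → E is preserved.
B, C, D → A, E is preserved.
A, D → B is preserved.
E → C is preserved.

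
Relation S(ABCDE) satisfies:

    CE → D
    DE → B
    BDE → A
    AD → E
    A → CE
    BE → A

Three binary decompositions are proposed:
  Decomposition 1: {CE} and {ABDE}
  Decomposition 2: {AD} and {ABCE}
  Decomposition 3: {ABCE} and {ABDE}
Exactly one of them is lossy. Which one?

Decomposition 1

Decomposition 1: common = {E}, closure = {E} → lossy.
Decomposition 2: common = {A}, closure = {ABCDE} → lossless.
Decomposition 3: common = {ABE}, closure = {ABCDE} → lossless.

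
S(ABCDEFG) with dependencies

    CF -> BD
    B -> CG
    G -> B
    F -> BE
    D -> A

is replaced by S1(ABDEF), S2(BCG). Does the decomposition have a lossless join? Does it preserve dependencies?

Lossless test: (B)⁺ = {BCG}, which contains all of one fragment — lossless.
Dependency preservation: CF → BD is not contained in any single fragment, but the restricted closure of its left-hand side across the fragments still reaches the right-hand side; the remaining FDs each lie inside some fragment. All dependencies are preserved.

lossless and dependency-preserving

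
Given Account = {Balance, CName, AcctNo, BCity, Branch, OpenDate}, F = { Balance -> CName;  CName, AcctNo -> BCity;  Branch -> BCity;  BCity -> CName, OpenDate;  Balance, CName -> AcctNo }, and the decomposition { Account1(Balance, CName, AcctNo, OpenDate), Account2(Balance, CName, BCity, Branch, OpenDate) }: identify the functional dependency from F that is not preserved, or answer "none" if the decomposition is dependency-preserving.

Check CName, AcctNo → BCity: no single fragment contains all of {CName, AcctNo, BCity}, and the restricted closure of {CName, AcctNo} across the fragments never reaches {BCity}.
Balance → CName is preserved.
Branch → BCity is preserved.
BCity → CName, OpenDate is preserved.
Balance, CName → AcctNo is preserved.

CName, AcctNo -> BCity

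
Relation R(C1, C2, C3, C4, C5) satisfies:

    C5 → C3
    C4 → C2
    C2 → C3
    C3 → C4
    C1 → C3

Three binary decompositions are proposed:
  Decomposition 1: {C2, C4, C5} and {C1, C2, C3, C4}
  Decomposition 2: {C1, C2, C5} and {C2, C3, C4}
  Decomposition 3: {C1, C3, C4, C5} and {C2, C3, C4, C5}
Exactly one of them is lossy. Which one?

Decomposition 1: common = {C2, C4}, closure = {C2, C3, C4} → lossy.
Decomposition 2: common = {C2}, closure = {C2, C3, C4} → lossless.
Decomposition 3: common = {C3, C4, C5}, closure = {C2, C3, C4, C5} → lossless.

Decomposition 1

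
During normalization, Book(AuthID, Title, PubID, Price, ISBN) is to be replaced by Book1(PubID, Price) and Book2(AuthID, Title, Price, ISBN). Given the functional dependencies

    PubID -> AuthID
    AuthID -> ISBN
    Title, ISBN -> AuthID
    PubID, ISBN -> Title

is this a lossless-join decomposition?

No

Common attributes: Book1 ∩ Book2 = {Price}.
No dependency enlarges {Price}, so (Price)⁺ = {Price}.
The closure contains neither all of Book1 = {PubID, Price} nor all of Book2 = {AuthID, Title, Price, ISBN}, so the common attributes are not a superkey of either fragment. The join is lossy.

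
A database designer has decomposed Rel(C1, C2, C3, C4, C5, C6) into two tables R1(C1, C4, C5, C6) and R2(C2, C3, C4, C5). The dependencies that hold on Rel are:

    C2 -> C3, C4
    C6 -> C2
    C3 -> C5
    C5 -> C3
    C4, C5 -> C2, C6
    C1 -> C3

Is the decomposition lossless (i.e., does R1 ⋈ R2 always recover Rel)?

Yes

Common attributes: R1 ∩ R2 = {C4, C5}.
Closure of {C4, C5}: C5 → C3 applies, adding C3; C4, C5 → C2, C6 applies, adding C2, C6. So (C4, C5)⁺ = {C2, C3, C4, C5, C6}.
This closure contains every attribute of R2, so R1 ∩ R2 → R2. The join is lossless.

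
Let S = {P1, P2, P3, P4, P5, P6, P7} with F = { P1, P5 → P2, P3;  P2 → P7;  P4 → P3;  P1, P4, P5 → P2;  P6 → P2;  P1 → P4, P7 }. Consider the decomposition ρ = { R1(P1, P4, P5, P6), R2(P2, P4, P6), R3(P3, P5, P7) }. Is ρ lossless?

No

Chase test. Columns are P1, P2, P3, P4, P5, P6, P7; row i has aⱼ where attribute j ∈ Ri, else bᵢⱼ.
Initial tableau (one row per fragment):
  row 1: a1 b12 b13 a4 a5 a6 b17
  row 2: b21 a2 b23 a4 b25 a6 b27
  row 3: b31 b32 a3 b34 a5 b36 a7
Rows 1 and 2 agree on P4; apply P4→P3 and equate their P3 entries.
Rows 1 and 2 agree on P6; apply P6→P2 and equate their P2 entries.
Rows 1 and 2 agree on P2; apply P2→P7 and equate their P7 entries.
No row becomes fully distinguished — the join is lossy.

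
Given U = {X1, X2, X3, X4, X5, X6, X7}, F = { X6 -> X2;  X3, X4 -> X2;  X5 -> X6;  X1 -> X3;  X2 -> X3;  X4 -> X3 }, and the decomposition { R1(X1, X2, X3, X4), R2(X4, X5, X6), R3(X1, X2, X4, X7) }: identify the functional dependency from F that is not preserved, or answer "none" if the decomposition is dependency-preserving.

Check X6 → X2: no single fragment contains all of {X2, X6}, and the restricted closure of {X6} across the fragments never reaches {X2}.
X3, X4 → X2 is preserved.
X5 → X6 is preserved.
X1 → X3 is preserved.
X2 → X3 is preserved.
X4 → X3 is preserved.

X6 -> X2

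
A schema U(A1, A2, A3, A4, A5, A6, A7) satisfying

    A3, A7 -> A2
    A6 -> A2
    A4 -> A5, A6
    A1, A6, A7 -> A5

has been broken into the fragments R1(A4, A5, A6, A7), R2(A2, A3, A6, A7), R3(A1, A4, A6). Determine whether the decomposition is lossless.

No

Chase test. Columns are A1, A2, A3, A4, A5, A6, A7; row i has aⱼ where attribute j ∈ Ri, else bᵢⱼ.
Initial tableau (one row per fragment):
  row 1: b11 b12 b13 a4 a5 a6 a7
  row 2: b21 a2 a3 b24 b25 a6 a7
  row 3: a1 b32 b33 a4 b35 a6 b37
Rows 1 and 2 agree on A6; apply A6→A2 and equate their A2 entries.
Rows 1 and 3 agree on A6; apply A6→A2 and equate their A2 entries.
Rows 1 and 3 agree on A4; apply A4→A5, A6 and equate their A5, A6 entries.
No row becomes fully distinguished — the join is lossy.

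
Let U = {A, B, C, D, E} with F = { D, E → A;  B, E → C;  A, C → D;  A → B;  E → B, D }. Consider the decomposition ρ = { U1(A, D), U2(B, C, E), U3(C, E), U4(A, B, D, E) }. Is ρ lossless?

Yes

Chase test. Columns are A, B, C, D, E; row i has aⱼ where attribute j ∈ Ui, else bᵢⱼ.
Initial tableau (one row per fragment):
  row 1: a1 b12 b13 a4 b15
  row 2: b21 a2 a3 b24 a5
  row 3: b31 b32 a3 b34 a5
  row 4: a1 a2 b43 a4 a5
Rows 2 and 4 agree on B, E; apply B, E→C and equate their C entries.
Rows 1 and 4 agree on A; apply A→B and equate their B entries.
Rows 2 and 3 agree on E; apply E→B, D and equate their B, D entries.
Rows 2 and 4 agree on E; apply E→B, D and equate their B, D entries.
Rows 2 and 3 agree on D, E; apply D, E→A and equate their A entries.
Rows 2 and 4 agree on D, E; apply D, E→A and equate their A entries.
Row 2 is now all distinguished symbols — the join is lossless.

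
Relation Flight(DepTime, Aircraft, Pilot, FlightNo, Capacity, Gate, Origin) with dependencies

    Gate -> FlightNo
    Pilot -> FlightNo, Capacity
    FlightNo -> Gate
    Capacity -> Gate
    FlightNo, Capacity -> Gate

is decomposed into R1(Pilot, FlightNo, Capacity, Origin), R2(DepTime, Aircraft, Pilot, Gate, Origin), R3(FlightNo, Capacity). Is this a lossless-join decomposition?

Chase test. Columns are DepTime, Aircraft, Pilot, FlightNo, Capacity, Gate, Origin; row i has aⱼ where attribute j ∈ Ri, else bᵢⱼ.
Initial tableau (one row per fragment):
  row 1: b11 b12 a3 a4 a5 b16 a7
  row 2: a1 a2 a3 b24 b25 a6 a7
  row 3: b31 b32 b33 a4 a5 b36 b37
Rows 1 and 2 agree on Pilot; apply Pilot→FlightNo, Capacity and equate their FlightNo, Capacity entries.
Rows 1 and 2 agree on FlightNo; apply FlightNo→Gate and equate their Gate entries.
Rows 1 and 3 agree on FlightNo; apply FlightNo→Gate and equate their Gate entries.
Row 2 is now all distinguished symbols — the join is lossless.

Yes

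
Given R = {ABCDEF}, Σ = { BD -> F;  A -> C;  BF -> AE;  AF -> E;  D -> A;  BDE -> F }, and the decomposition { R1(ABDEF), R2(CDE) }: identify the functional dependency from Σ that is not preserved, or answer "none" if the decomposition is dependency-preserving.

A -> C

Check A → C: no single fragment contains all of {AC}, and the restricted closure of {A} across the fragments never reaches {C}.
BD → F is preserved.
BF → AE is preserved.
AF → E is preserved.
D → A is preserved.
BDE → F is preserved.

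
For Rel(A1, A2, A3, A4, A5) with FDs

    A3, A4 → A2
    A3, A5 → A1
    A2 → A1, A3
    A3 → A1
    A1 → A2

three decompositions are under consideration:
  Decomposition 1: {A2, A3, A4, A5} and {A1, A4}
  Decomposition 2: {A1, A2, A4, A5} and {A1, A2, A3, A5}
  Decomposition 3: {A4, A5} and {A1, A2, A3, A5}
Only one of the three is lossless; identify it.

Decomposition 1: common = {A4}, closure = {A4} → lossy.
Decomposition 2: common = {A1, A2, A5}, closure = {A1, A2, A3, A5} → lossless.
Decomposition 3: common = {A5}, closure = {A5} → lossy.

Decomposition 2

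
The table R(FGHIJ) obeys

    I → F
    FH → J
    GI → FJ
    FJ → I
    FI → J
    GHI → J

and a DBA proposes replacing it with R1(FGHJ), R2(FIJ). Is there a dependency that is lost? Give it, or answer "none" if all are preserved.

I → F lies within R2.
FH → J lies within R1.
GI → FJ: restricted closure across fragments reaches FJ.
FJ → I lies within R2.
FI → J lies within R2.
GHI → J: restricted closure across fragments reaches J.
Every dependency is enforceable on the fragments, so the decomposition is dependency-preserving.

none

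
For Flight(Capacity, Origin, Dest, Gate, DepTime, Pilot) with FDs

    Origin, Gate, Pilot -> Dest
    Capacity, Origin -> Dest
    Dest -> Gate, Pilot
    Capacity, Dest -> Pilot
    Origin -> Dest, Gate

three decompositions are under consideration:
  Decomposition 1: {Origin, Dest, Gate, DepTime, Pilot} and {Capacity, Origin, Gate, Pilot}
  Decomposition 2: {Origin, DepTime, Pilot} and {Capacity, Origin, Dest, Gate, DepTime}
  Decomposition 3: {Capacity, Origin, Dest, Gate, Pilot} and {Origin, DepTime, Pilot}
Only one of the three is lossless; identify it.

Decomposition 1: common = {Origin, Gate, Pilot}, closure = {Origin, Dest, Gate, Pilot} → lossy.
Decomposition 2: common = {Origin, DepTime}, closure = {Origin, Dest, Gate, DepTime, Pilot} → lossless.
Decomposition 3: common = {Origin, Pilot}, closure = {Origin, Dest, Gate, Pilot} → lossy.

Decomposition 2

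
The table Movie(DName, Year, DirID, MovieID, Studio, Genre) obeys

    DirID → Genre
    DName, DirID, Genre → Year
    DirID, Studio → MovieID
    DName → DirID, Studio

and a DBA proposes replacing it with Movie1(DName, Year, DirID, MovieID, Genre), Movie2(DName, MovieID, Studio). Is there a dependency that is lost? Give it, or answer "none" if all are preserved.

DirID, Studio → MovieID

Check DirID, Studio → MovieID: no single fragment contains all of {DirID, MovieID, Studio}, and the restricted closure of {DirID, Studio} across the fragments never reaches {MovieID}.
DirID → Genre is preserved.
DName, DirID, Genre → Year is preserved.
DName → DirID, Studio is preserved.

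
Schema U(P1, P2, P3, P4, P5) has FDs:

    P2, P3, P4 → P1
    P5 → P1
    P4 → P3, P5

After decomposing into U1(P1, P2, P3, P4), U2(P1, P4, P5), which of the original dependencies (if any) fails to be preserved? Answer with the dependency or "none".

none

P2, P3, P4 → P1 lies within U1.
P5 → P1 lies within U2.
P4 → P3, P5: restricted closure across fragments reaches P3, P5.
Every dependency is enforceable on the fragments, so the decomposition is dependency-preserving.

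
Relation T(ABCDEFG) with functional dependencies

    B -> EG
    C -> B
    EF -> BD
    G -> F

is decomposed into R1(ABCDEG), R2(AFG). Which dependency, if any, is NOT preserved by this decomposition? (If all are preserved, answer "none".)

EF -> BD

Check EF → BD: no single fragment contains all of {BDEF}, and the restricted closure of {EF} across the fragments never reaches {BD}.
B → EG is preserved.
C → B is preserved.
G → F is preserved.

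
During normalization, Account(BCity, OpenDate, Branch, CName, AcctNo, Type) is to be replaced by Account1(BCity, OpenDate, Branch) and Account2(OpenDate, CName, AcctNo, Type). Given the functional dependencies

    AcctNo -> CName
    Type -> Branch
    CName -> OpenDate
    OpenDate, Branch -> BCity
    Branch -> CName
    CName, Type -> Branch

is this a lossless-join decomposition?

No

Common attributes: Account1 ∩ Account2 = {OpenDate}.
No dependency enlarges {OpenDate}, so (OpenDate)⁺ = {OpenDate}.
The closure contains neither all of Account1 = {BCity, OpenDate, Branch} nor all of Account2 = {OpenDate, CName, AcctNo, Type}, so the common attributes are not a superkey of either fragment. The join is lossy.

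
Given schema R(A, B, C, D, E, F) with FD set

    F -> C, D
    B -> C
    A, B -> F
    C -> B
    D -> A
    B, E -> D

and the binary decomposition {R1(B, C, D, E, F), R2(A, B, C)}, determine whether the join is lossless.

Common attributes: R1 ∩ R2 = {B, C}.
No dependency enlarges {B, C}, so (B, C)⁺ = {B, C}.
The closure contains neither all of R1 = {B, C, D, E, F} nor all of R2 = {A, B, C}, so the common attributes are not a superkey of either fragment. The join is lossy.

No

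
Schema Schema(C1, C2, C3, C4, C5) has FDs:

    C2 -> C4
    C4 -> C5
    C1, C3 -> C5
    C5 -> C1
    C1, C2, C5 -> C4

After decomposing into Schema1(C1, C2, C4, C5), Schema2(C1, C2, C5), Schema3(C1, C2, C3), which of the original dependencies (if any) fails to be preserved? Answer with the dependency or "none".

Check C1, C3 → C5: no single fragment contains all of {C1, C3, C5}, and the restricted closure of {C1, C3} across the fragments never reaches {C5}.
C2 → C4 is preserved.
C4 → C5 is preserved.
C5 → C1 is preserved.
C1, C2, C5 → C4 is preserved.

C1, C3 -> C5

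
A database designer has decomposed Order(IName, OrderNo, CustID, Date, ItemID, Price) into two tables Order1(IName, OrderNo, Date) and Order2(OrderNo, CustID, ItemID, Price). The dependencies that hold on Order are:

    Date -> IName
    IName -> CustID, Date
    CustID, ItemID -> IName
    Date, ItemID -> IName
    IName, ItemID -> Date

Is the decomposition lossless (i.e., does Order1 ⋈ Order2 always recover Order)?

No

Common attributes: Order1 ∩ Order2 = {OrderNo}.
No dependency enlarges {OrderNo}, so (OrderNo)⁺ = {OrderNo}.
The closure contains neither all of Order1 = {IName, OrderNo, Date} nor all of Order2 = {OrderNo, CustID, ItemID, Price}, so the common attributes are not a superkey of either fragment. The join is lossy.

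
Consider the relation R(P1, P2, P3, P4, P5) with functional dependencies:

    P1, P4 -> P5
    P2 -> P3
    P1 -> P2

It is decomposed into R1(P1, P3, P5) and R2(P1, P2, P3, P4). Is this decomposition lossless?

Common attributes: R1 ∩ R2 = {P1, P3}.
Closure of {P1, P3}: P1 → P2 applies, adding P2. So (P1, P3)⁺ = {P1, P2, P3}.
The closure contains neither all of R1 = {P1, P3, P5} nor all of R2 = {P1, P2, P3, P4}, so the common attributes are not a superkey of either fragment. The join is lossy.

No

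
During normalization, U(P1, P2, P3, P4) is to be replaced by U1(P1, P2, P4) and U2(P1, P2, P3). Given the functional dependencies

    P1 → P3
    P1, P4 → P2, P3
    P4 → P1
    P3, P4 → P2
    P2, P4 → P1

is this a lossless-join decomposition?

Yes

Common attributes: U1 ∩ U2 = {P1, P2}.
Closure of {P1, P2}: P1 → P3 applies, adding P3. So (P1, P2)⁺ = {P1, P2, P3}.
This closure contains every attribute of U2, so U1 ∩ U2 → U2. The join is lossless.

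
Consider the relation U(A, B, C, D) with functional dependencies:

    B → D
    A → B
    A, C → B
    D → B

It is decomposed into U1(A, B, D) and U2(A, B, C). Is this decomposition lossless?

Common attributes: U1 ∩ U2 = {A, B}.
Closure of {A, B}: B → D applies, adding D. So (A, B)⁺ = {A, B, D}.
This closure contains every attribute of U1, so U1 ∩ U2 → U1. The join is lossless.

Yes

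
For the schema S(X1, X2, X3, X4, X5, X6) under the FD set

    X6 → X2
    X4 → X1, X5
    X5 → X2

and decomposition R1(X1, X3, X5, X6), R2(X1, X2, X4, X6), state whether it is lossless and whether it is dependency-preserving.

lossy and not dependency-preserving

Lossless test: (X1, X6)⁺ = {X1, X2, X6}, which is a superkey of neither fragment — lossy.
Dependency preservation: the restricted closure of {X4} across the fragments never reaches {X1, X5}, so X4 → X1, X5 cannot be enforced without a join — not preserved.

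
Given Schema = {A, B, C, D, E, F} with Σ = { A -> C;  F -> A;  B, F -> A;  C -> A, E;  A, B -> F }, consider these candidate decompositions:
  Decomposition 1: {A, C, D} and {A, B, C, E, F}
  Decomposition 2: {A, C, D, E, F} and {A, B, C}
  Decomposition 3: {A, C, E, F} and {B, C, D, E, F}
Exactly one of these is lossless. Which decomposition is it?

Decomposition 3

Decomposition 1: common = {A, C}, closure = {A, C, E} → lossy.
Decomposition 2: common = {A, C}, closure = {A, C, E} → lossy.
Decomposition 3: common = {C, E, F}, closure = {A, C, E, F} → lossless.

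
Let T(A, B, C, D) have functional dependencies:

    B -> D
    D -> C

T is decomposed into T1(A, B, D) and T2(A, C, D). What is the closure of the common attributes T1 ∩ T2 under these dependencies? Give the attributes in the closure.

T1 ∩ T2 = {A, D}.
D → C applies, adding C
Closure: {A, C, D}.

A, C, D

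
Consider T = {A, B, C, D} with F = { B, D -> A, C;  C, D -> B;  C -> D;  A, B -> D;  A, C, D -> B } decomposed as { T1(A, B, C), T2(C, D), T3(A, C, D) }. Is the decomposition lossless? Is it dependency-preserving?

lossless but not dependency-preserving

Lossless test (chase): Rows 2 and 3 agree on C, D; apply C, D→B and equate their B entries. Rows 1 and 2 agree on C; apply C→D and equate their D entries. Rows 1 and 3 agree on A, C, D; apply A, C, D→B and equate their B entries. Rows 1 and 2 agree on B, D; apply B, D→A, C and equate their A, C entries. Row 1 is now all distinguished symbols — the join is lossless.
Dependency preservation: the restricted closure of {B, D} across the fragments never reaches {A, C}, so B, D → A, C cannot be enforced without a join — not preserved.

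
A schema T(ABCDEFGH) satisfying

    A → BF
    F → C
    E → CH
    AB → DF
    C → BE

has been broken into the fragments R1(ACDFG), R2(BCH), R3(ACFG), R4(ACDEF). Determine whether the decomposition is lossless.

Yes

Chase test. Columns are ABCDEFGH; row i has aⱼ where attribute j ∈ Ri, else bᵢⱼ.
Initial tableau (one row per fragment):
  row 1: a1 b12 a3 a4 b15 a6 a7 b18
  row 2: b21 a2 a3 b24 b25 b26 b27 a8
  row 3: a1 b32 a3 b34 b35 a6 a7 b38
  row 4: a1 b42 a3 a4 a5 a6 b47 b48
Rows 1 and 3 agree on A; apply A→BF and equate their BF entries.
Rows 1 and 4 agree on A; apply A→BF and equate their BF entries.
Rows 1 and 3 agree on AB; apply AB→DF and equate their DF entries.
Rows 1 and 2 agree on C; apply C→BE and equate their BE entries.
Rows 1 and 3 agree on C; apply C→BE and equate their BE entries.
Rows 1 and 4 agree on C; apply C→BE and equate their BE entries.
Rows 1 and 2 agree on E; apply E→CH and equate their CH entries.
Rows 1 and 3 agree on E; apply E→CH and equate their CH entries.
Rows 1 and 4 agree on E; apply E→CH and equate their CH entries.
Row 1 is now all distinguished symbols — the join is lossless.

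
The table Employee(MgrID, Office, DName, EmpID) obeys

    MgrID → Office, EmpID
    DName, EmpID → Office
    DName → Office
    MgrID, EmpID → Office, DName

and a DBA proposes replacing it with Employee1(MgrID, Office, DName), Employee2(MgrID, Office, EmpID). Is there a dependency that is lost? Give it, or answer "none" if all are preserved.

none

MgrID → Office, EmpID lies within Employee2.
DName, EmpID → Office: restricted closure across fragments reaches Office.
DName → Office lies within Employee1.
MgrID, EmpID → Office, DName: restricted closure across fragments reaches Office, DName.
Every dependency is enforceable on the fragments, so the decomposition is dependency-preserving.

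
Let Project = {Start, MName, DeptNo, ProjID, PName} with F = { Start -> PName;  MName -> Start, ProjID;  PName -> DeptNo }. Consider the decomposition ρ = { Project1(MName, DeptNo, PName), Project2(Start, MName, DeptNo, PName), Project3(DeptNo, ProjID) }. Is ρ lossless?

Chase test. Columns are Start, MName, DeptNo, ProjID, PName; row i has aⱼ where attribute j ∈ Projecti, else bᵢⱼ.
Initial tableau (one row per fragment):
  row 1: b11 a2 a3 b14 a5
  row 2: a1 a2 a3 b24 a5
  row 3: b31 b32 a3 a4 b35
Rows 1 and 2 agree on MName; apply MName→Start, ProjID and equate their Start, ProjID entries.
No row becomes fully distinguished — the join is lossy.

No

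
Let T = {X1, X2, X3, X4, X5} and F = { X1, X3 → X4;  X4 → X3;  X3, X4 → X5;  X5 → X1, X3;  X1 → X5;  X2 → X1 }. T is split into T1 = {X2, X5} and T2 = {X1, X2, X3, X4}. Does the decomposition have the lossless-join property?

Common attributes: T1 ∩ T2 = {X2}.
Closure of {X2}: X2 → X1 applies, adding X1; X1 → X5 applies, adding X5; X5 → X1, X3 applies, adding X3; X1, X3 → X4 applies, adding X4. So (X2)⁺ = {X1, X2, X3, X4, X5}.
This closure contains every attribute of T1, so T1 ∩ T2 → T1. The join is lossless.

Yes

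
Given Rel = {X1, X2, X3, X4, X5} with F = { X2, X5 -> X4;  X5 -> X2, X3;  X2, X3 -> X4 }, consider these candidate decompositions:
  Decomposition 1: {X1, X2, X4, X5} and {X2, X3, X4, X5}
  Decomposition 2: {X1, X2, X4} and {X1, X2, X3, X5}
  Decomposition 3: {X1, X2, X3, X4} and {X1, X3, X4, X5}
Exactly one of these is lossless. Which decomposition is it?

Decomposition 1

Decomposition 1: common = {X2, X4, X5}, closure = {X2, X3, X4, X5} → lossless.
Decomposition 2: common = {X1, X2}, closure = {X1, X2} → lossy.
Decomposition 3: common = {X1, X3, X4}, closure = {X1, X3, X4} → lossy.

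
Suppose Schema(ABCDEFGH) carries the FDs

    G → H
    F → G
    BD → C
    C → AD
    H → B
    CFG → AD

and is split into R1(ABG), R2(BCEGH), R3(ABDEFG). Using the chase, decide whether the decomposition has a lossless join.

No

Chase test. Columns are ABCDEFGH; row i has aⱼ where attribute j ∈ Ri, else bᵢⱼ.
Initial tableau (one row per fragment):
  row 1: a1 a2 b13 b14 b15 b16 a7 b18
  row 2: b21 a2 a3 b24 a5 b26 a7 a8
  row 3: a1 a2 b33 a4 a5 a6 a7 b38
Rows 1 and 2 agree on G; apply G→H and equate their H entries.
Rows 1 and 3 agree on G; apply G→H and equate their H entries.
No row becomes fully distinguished — the join is lossy.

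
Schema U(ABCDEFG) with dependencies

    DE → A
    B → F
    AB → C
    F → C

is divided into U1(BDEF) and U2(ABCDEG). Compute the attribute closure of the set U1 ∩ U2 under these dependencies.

U1 ∩ U2 = {BDE}.
DE → A applies, adding A
B → F applies, adding F
AB → C applies, adding C
Closure: {ABCDEF}.

ABCDEF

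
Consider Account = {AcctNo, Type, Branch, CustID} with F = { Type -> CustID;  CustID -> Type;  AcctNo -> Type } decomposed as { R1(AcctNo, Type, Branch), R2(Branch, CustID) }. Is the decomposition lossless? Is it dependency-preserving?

lossy and not dependency-preserving

Lossless test: (Branch)⁺ = {Branch}, which is a superkey of neither fragment — lossy.
Dependency preservation: the restricted closure of {Type} across the fragments never reaches {CustID}, so Type → CustID cannot be enforced without a join — not preserved.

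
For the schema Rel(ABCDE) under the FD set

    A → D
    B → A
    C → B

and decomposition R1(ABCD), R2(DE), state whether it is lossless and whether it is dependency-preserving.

lossy but dependency-preserving

Lossless test: (D)⁺ = {D}, which is a superkey of neither fragment — lossy.
Dependency preservation: every FD's attributes lie within a single fragment, so each can be enforced locally — preserved.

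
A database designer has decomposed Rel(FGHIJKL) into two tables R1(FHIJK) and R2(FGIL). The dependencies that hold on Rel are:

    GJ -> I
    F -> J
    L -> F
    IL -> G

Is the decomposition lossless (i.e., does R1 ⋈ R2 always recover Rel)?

No

Common attributes: R1 ∩ R2 = {FI}.
Closure of {FI}: F → J applies, adding J. So (FI)⁺ = {FIJ}.
The closure contains neither all of R1 = {FHIJK} nor all of R2 = {FGIL}, so the common attributes are not a superkey of either fragment. The join is lossy.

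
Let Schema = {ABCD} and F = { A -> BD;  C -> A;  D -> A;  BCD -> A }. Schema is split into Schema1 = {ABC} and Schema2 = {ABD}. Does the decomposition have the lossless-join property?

Yes

Common attributes: Schema1 ∩ Schema2 = {AB}.
Closure of {AB}: A → BD applies, adding D. So (AB)⁺ = {ABD}.
This closure contains every attribute of Schema2, so Schema1 ∩ Schema2 → Schema2. The join is lossless.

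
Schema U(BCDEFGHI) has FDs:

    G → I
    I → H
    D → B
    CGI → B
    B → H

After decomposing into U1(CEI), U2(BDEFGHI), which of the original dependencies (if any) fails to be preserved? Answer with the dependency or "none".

CGI → B

Check CGI → B: no single fragment contains all of {BCGI}, and the restricted closure of {CGI} across the fragments never reaches {B}.
G → I is preserved.
I → H is preserved.
D → B is preserved.
B → H is preserved.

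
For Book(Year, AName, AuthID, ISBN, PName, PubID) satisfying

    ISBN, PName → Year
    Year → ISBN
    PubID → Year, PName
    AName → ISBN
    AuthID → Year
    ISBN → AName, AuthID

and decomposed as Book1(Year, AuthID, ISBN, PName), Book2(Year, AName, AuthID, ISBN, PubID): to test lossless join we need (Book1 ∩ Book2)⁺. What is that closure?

Year, AName, AuthID, ISBN

Book1 ∩ Book2 = {Year, AuthID, ISBN}.
ISBN → AName, AuthID applies, adding AName
Closure: {Year, AName, AuthID, ISBN}.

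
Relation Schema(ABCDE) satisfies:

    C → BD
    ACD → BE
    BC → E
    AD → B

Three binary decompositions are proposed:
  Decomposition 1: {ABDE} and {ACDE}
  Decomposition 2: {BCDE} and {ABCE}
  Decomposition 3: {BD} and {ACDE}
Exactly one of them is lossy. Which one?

Decomposition 3

Decomposition 1: common = {ADE}, closure = {ABDE} → lossless.
Decomposition 2: common = {BCE}, closure = {BCDE} → lossless.
Decomposition 3: common = {D}, closure = {D} → lossy.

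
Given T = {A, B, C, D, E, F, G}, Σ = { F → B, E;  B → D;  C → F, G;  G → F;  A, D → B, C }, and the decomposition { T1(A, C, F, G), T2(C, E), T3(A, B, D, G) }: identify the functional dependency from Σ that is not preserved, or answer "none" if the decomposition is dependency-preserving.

Check F → B, E: no single fragment contains all of {B, E, F}, and the restricted closure of {F} across the fragments never reaches {B, E}.
B → D is preserved.
C → F, G is preserved.
G → F is preserved.
A, D → B, C is preserved.

F → B, E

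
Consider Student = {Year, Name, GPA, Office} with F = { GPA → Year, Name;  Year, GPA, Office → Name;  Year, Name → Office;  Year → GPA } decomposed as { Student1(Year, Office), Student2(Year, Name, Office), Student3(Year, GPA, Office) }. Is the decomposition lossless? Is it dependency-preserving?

Lossless test (chase): Rows 1 and 2 agree on Year; apply Year→GPA and equate their GPA entries. Rows 1 and 3 agree on Year; apply Year→GPA and equate their GPA entries. Rows 1 and 2 agree on GPA; apply GPA→Year, Name and equate their Year, Name entries. Rows 1 and 3 agree on GPA; apply GPA→Year, Name and equate their Year, Name entries. Row 1 is now all distinguished symbols — the join is lossless.
Dependency preservation: GPA → Year, Name; Year, GPA, Office → Name are not contained in any single fragment, but the restricted closure of each left-hand side across the fragments still reaches the right-hand side; the remaining FDs each lie inside some fragment. All dependencies are preserved.

lossless and dependency-preserving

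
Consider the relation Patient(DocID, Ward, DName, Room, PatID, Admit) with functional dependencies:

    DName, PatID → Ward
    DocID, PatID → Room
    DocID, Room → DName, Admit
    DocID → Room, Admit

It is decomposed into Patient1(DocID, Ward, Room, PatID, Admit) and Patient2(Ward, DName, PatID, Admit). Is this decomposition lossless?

Common attributes: Patient1 ∩ Patient2 = {Ward, PatID, Admit}.
No dependency enlarges {Ward, PatID, Admit}, so (Ward, PatID, Admit)⁺ = {Ward, PatID, Admit}.
The closure contains neither all of Patient1 = {DocID, Ward, Room, PatID, Admit} nor all of Patient2 = {Ward, DName, PatID, Admit}, so the common attributes are not a superkey of either fragment. The join is lossy.

No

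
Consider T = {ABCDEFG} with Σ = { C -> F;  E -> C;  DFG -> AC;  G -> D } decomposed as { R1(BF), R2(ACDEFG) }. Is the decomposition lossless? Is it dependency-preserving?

Lossless test: (F)⁺ = {F}, which is a superkey of neither fragment — lossy.
Dependency preservation: every FD's attributes lie within a single fragment, so each can be enforced locally — preserved.

lossy but dependency-preserving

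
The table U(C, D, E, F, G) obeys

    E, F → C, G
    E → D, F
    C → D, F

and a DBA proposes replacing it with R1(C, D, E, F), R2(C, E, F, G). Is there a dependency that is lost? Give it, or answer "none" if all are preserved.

E, F → C, G lies within R2.
E → D, F lies within R1.
C → D, F lies within R1.
Every dependency is enforceable on the fragments, so the decomposition is dependency-preserving.

none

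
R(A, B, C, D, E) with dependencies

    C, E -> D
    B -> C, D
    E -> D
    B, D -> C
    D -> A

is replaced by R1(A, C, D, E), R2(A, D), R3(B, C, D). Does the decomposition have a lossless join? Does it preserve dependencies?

Lossless test (chase): Rows 1 and 3 agree on D; apply D→A and equate their A entries. No row becomes fully distinguished — the join is lossy.
Dependency preservation: every FD's attributes lie within a single fragment, so each can be enforced locally — preserved.

lossy but dependency-preserving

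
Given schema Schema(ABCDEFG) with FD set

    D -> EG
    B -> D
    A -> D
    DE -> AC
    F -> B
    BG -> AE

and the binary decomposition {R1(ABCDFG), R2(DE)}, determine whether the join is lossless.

Common attributes: R1 ∩ R2 = {D}.
Closure of {D}: D → EG applies, adding EG; DE → AC applies, adding AC. So (D)⁺ = {ACDEG}.
This closure contains every attribute of R2, so R1 ∩ R2 → R2. The join is lossless.

Yes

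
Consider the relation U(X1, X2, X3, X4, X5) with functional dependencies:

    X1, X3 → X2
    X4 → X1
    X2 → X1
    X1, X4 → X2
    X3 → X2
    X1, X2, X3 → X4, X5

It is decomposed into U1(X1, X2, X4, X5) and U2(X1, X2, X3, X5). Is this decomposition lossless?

No

Common attributes: U1 ∩ U2 = {X1, X2, X5}.
No dependency enlarges {X1, X2, X5}, so (X1, X2, X5)⁺ = {X1, X2, X5}.
The closure contains neither all of U1 = {X1, X2, X4, X5} nor all of U2 = {X1, X2, X3, X5}, so the common attributes are not a superkey of either fragment. The join is lossy.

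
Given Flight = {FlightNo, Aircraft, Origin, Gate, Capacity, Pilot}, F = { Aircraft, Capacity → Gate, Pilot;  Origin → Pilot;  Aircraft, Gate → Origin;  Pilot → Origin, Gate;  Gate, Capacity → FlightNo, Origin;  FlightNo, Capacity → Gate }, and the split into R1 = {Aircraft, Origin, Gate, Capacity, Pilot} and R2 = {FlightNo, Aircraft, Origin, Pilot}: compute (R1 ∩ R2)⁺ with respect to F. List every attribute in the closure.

Aircraft, Origin, Gate, Pilot

R1 ∩ R2 = {Aircraft, Origin, Pilot}.
Pilot → Origin, Gate applies, adding Gate
Closure: {Aircraft, Origin, Gate, Pilot}.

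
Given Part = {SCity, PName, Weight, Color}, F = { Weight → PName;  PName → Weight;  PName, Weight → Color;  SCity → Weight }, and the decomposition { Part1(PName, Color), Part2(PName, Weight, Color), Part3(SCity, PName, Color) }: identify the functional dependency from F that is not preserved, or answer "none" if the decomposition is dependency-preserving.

Weight → PName lies within Part2.
PName → Weight lies within Part2.
PName, Weight → Color lies within Part2.
SCity → Weight: restricted closure across fragments reaches Weight.
Every dependency is enforceable on the fragments, so the decomposition is dependency-preserving.

none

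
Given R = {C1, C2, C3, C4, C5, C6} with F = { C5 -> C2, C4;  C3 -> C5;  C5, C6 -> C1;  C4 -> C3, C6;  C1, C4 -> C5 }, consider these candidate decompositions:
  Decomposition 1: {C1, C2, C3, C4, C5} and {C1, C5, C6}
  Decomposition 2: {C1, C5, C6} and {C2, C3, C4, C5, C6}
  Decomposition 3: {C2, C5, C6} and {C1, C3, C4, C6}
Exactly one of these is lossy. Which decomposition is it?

Decomposition 1: common = {C1, C5}, closure = {C1, C2, C3, C4, C5, C6} → lossless.
Decomposition 2: common = {C5, C6}, closure = {C1, C2, C3, C4, C5, C6} → lossless.
Decomposition 3: common = {C6}, closure = {C6} → lossy.

Decomposition 3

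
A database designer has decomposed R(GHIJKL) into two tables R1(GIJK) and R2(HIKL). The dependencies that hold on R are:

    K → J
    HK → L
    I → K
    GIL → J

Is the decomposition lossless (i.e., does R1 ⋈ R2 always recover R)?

Common attributes: R1 ∩ R2 = {IK}.
Closure of {IK}: K → J applies, adding J. So (IK)⁺ = {IJK}.
The closure contains neither all of R1 = {GIJK} nor all of R2 = {HIKL}, so the common attributes are not a superkey of either fragment. The join is lossy.

No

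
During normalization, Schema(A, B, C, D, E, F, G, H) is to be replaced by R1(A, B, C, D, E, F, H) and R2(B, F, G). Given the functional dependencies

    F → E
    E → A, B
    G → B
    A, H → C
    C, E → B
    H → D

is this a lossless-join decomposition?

No

Common attributes: R1 ∩ R2 = {B, F}.
Closure of {B, F}: F → E applies, adding E; E → A, B applies, adding A. So (B, F)⁺ = {A, B, E, F}.
The closure contains neither all of R1 = {A, B, C, D, E, F, H} nor all of R2 = {B, F, G}, so the common attributes are not a superkey of either fragment. The join is lossy.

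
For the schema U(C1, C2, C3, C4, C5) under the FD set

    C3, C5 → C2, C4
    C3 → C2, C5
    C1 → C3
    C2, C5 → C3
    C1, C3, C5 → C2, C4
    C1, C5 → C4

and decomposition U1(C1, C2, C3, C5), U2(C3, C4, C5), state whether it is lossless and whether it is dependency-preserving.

Lossless test: (C3, C5)⁺ = {C2, C3, C4, C5}, which contains all of one fragment — lossless.
Dependency preservation: C3, C5 → C2, C4; C1, C3, C5 → C2, C4; C1, C5 → C4 are not contained in any single fragment, but the restricted closure of each left-hand side across the fragments still reaches the right-hand side; the remaining FDs each lie inside some fragment. All dependencies are preserved.

lossless and dependency-preserving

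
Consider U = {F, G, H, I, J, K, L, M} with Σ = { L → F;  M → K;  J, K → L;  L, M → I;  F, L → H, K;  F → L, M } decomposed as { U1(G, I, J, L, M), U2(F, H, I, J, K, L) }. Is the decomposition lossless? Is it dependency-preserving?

lossless but not dependency-preserving

Lossless test: (I, J, L)⁺ = {F, H, I, J, K, L, M}, which contains all of one fragment — lossless.
Dependency preservation: the restricted closure of {M} across the fragments never reaches {K}, so M → K cannot be enforced without a join — not preserved.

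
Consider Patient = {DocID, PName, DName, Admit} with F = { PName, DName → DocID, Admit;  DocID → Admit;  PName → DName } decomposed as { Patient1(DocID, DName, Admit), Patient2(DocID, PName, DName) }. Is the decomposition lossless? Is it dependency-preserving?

lossless and dependency-preserving

Lossless test: (DocID, DName)⁺ = {DocID, DName, Admit}, which contains all of one fragment — lossless.
Dependency preservation: PName, DName → DocID, Admit is not contained in any single fragment, but the restricted closure of its left-hand side across the fragments still reaches the right-hand side; the remaining FDs each lie inside some fragment. All dependencies are preserved.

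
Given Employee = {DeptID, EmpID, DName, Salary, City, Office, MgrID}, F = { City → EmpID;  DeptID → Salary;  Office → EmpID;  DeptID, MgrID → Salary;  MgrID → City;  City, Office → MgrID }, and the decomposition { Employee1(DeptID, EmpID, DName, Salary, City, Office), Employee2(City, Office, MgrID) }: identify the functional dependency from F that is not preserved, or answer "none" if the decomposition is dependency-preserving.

none

City → EmpID lies within Employee1.
DeptID → Salary lies within Employee1.
Office → EmpID lies within Employee1.
DeptID, MgrID → Salary: restricted closure across fragments reaches Salary.
MgrID → City lies within Employee2.
City, Office → MgrID lies within Employee2.
Every dependency is enforceable on the fragments, so the decomposition is dependency-preserving.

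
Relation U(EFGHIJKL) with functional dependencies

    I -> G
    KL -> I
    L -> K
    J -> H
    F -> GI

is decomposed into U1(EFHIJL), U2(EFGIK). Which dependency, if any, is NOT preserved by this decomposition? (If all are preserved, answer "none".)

L -> K

Check L → K: no single fragment contains all of {KL}, and the restricted closure of {L} across the fragments never reaches {K}.
I → G is preserved.
KL → I is preserved.
J → H is preserved.
F → GI is preserved.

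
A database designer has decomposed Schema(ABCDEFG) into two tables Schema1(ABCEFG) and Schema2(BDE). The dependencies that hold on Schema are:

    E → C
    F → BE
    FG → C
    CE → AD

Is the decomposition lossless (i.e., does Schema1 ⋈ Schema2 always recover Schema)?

Yes

Common attributes: Schema1 ∩ Schema2 = {BE}.
Closure of {BE}: E → C applies, adding C; CE → AD applies, adding AD. So (BE)⁺ = {ABCDE}.
This closure contains every attribute of Schema2, so Schema1 ∩ Schema2 → Schema2. The join is lossless.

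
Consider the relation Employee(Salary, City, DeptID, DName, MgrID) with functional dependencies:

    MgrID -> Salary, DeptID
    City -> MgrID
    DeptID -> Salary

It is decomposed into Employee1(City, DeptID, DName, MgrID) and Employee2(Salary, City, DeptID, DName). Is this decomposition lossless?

Yes

Common attributes: Employee1 ∩ Employee2 = {City, DeptID, DName}.
Closure of {City, DeptID, DName}: City → MgrID applies, adding MgrID; DeptID → Salary applies, adding Salary. So (City, DeptID, DName)⁺ = {Salary, City, DeptID, DName, MgrID}.
This closure contains every attribute of Employee1, so Employee1 ∩ Employee2 → Employee1. The join is lossless.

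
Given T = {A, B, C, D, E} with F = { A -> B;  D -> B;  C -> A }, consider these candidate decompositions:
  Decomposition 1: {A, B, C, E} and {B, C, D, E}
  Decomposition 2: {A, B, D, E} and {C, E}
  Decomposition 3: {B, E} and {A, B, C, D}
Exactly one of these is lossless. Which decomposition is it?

Decomposition 1

Decomposition 1: common = {B, C, E}, closure = {A, B, C, E} → lossless.
Decomposition 2: common = {E}, closure = {E} → lossy.
Decomposition 3: common = {B}, closure = {B} → lossy.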